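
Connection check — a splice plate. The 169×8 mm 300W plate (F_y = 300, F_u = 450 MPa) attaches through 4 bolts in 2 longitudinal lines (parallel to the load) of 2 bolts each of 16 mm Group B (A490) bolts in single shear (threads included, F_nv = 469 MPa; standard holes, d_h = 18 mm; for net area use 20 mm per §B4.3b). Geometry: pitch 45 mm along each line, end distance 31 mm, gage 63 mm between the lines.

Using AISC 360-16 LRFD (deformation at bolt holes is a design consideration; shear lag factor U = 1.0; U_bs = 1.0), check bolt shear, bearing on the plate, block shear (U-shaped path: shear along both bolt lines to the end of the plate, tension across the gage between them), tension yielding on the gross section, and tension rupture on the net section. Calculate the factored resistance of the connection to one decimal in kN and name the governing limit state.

Bolt shear: A_b = π(16)²/4 = 201.06 mm². φR_n = 0.75 × 469 × 201.06 × 4 × 1 = 282.9 kN.
Bearing (8 mm plate, F_u = 450 MPa): end bolts L_c = 31 − 18/2 = 22, R_n = min(1.2×22×8×450, 2.4×16×8×450) = 95.04 kN/bolt; interior L_c = 45 − 18 = 27, R_n = 116.64 kN/bolt. φR_n = 0.75 × (2×95.04 + 2×116.64) = 317.5 kN.
Block shear: shear path 2×[31+1×45] = 2×76 mm, A_gv = 1216, A_nv = 2×(76 − 1.5×20)×8 = 736 mm²; tension across gage: (63 − 1×20)×8 = 344 mm². R_n = min(0.6×450×736, 0.6×300×1216) + 1.0×450×344 = min(198.72, 218.88) + 154.8 = 353.52 kN. φR_n = 0.75 × 353.52 = 265.1 kN.
Tension yield (gross): A_g = 169×8 = 1352 mm². φR_n = 0.90 × 300 × 1352 = 365.0 kN.
Tension rupture (net): A_n = (169 − 2×20)×8 = 1032 mm² (U = 1.0, A_e = A_n). φR_n = 0.75 × 450 × 1032 = 348.3 kN.
Governing: min(282.9, 317.5, 265.1, 365.0, 348.3) = 265.1 kN → block shear.

265.1 kN (block shear governs)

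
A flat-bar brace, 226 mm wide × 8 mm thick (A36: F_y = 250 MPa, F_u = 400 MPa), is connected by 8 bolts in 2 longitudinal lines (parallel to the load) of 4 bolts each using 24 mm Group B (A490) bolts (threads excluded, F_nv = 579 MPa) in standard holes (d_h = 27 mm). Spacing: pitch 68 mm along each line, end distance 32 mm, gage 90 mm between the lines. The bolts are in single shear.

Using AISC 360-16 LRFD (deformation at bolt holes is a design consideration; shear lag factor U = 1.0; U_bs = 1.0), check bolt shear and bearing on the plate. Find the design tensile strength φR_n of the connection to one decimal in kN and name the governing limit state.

815.0 kN (bearing governs)

Bolt shear: A_b = π(24)²/4 = 452.39 mm². φR_n = 0.75 × 579 × 452.39 × 8 × 1 = 1571.6 kN.
Bearing (8 mm plate, F_u = 400 MPa): end bolts L_c = 32 − 27/2 = 18.5, R_n = min(1.2×18.5×8×400, 2.4×24×8×400) = 71.04 kN/bolt; interior L_c = 68 − 27 = 41, R_n = 157.44 kN/bolt. φR_n = 0.75 × (2×71.04 + 6×157.44) = 815.0 kN.
Governing: min(1571.6, 815.0) = 815.0 kN → bearing.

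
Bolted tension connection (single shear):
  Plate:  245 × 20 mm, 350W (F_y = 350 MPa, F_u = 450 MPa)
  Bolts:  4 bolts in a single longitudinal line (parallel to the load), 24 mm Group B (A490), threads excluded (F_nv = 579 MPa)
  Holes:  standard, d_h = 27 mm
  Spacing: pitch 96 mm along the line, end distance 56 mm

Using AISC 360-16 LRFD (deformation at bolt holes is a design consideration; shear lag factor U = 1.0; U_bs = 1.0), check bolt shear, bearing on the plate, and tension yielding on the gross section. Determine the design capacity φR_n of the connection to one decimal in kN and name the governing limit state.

785.8 kN (bolt shear governs)

Bolt shear: A_b = π(24)²/4 = 452.39 mm². φR_n = 0.75 × 579 × 452.39 × 4 × 1 = 785.8 kN.
Bearing (20 mm plate, F_u = 450 MPa): end bolts L_c = 56 − 27/2 = 42.5, R_n = min(1.2×42.5×20×450, 2.4×24×20×450) = 459 kN/bolt; interior L_c = 96 − 27 = 69, R_n = 518.4 kN/bolt. φR_n = 0.75 × (1×459 + 3×518.4) = 1510.7 kN.
Tension yield (gross): A_g = 245×20 = 4900 mm². φR_n = 0.90 × 350 × 4900 = 1543.5 kN.
Governing: min(785.8, 1510.7, 1543.5) = 785.8 kN → bolt shear.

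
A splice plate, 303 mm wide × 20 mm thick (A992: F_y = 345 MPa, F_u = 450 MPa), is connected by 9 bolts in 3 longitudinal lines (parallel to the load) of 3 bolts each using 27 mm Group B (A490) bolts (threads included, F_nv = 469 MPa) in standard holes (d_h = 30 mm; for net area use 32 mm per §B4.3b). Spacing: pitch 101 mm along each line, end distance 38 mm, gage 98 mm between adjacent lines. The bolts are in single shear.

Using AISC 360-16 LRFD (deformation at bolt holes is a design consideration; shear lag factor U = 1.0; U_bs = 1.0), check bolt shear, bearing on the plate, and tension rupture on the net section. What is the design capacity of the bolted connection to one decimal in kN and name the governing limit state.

1397.3 kN (net-section rupture governs)

Bolt shear: A_b = π(27)²/4 = 572.56 mm². φR_n = 0.75 × 469 × 572.56 × 9 × 1 = 1812.6 kN.
Bearing (20 mm plate, F_u = 450 MPa): end bolts L_c = 38 − 30/2 = 23, R_n = min(1.2×23×20×450, 2.4×27×20×450) = 248.4 kN/bolt; interior L_c = 101 − 30 = 71, R_n = 583.2 kN/bolt. φR_n = 0.75 × (3×248.4 + 6×583.2) = 3183.3 kN.
Tension rupture (net): A_n = (303 − 3×32)×20 = 4140 mm² (U = 1.0, A_e = A_n). φR_n = 0.75 × 450 × 4140 = 1397.3 kN.
Governing: min(1812.6, 3183.3, 1397.3) = 1397.3 kN → net-section rupture.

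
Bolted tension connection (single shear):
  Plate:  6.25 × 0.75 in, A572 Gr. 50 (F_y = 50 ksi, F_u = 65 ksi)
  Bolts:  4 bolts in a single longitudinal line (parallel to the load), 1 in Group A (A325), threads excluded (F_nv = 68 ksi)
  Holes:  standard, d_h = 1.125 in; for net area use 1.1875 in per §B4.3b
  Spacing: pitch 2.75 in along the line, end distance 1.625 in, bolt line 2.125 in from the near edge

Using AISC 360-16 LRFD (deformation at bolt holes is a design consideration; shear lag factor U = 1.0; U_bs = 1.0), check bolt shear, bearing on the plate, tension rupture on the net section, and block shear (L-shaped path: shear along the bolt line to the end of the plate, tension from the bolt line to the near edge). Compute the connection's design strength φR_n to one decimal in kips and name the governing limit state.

Bolt shear: A_b = π(1)²/4 = 0.7854 in². φR_n = 0.75 × 68 × 0.7854 × 4 × 1 = 160.2 kips.
Bearing (0.75 in plate, F_u = 65 ksi): end bolts L_c = 1.625 − 1.125/2 = 1.0625, R_n = min(1.2×1.0625×0.75×65, 2.4×1×0.75×65) = 62.156 kips/bolt; interior L_c = 2.75 − 1.125 = 1.625, R_n = 95.063 kips/bolt. φR_n = 0.75 × (1×62.156 + 3×95.063) = 260.5 kips.
Tension rupture (net): A_n = (6.25 − 1×1.1875)×0.75 = 3.7969 in² (U = 1.0, A_e = A_n). φR_n = 0.75 × 65 × 3.7969 = 185.1 kips.
Block shear: shear path 1×[1.625+3×2.75] = 1×9.875 in, A_gv = 7.4063, A_nv = 1×(9.875 − 3.5×1.1875)×0.75 = 4.2891 in²; tension to near edge: (2.125 − 0.5×1.1875)×0.75 = 1.1484 in². R_n = min(0.6×65×4.2891, 0.6×50×7.4063) + 1.0×65×1.1484 = min(167.27, 222.19) + 74.646 = 241.92 kips. φR_n = 0.75 × 241.92 = 181.4 kips.
Governing: min(160.2, 260.5, 185.1, 181.4) = 160.2 kips → bolt shear.

160.2 kips (bolt shear governs)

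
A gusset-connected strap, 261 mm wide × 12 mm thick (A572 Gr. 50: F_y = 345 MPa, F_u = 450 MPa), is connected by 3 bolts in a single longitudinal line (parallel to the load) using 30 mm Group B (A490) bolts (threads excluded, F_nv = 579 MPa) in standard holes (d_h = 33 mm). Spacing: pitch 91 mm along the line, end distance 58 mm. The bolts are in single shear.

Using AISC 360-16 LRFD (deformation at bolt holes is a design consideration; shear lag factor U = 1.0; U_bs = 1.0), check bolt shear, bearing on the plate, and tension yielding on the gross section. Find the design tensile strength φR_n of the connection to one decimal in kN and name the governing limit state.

765.5 kN (bearing governs)

Bolt shear: A_b = π(30)²/4 = 706.86 mm². φR_n = 0.75 × 579 × 706.86 × 3 × 1 = 920.9 kN.
Bearing (12 mm plate, F_u = 450 MPa): end bolts L_c = 58 − 33/2 = 41.5, R_n = min(1.2×41.5×12×450, 2.4×30×12×450) = 268.92 kN/bolt; interior L_c = 91 − 33 = 58, R_n = 375.84 kN/bolt. φR_n = 0.75 × (1×268.92 + 2×375.84) = 765.5 kN.
Tension yield (gross): A_g = 261×12 = 3132 mm². φR_n = 0.90 × 345 × 3132 = 972.5 kN.
Governing: min(920.9, 765.5, 972.5) = 765.5 kN → bearing.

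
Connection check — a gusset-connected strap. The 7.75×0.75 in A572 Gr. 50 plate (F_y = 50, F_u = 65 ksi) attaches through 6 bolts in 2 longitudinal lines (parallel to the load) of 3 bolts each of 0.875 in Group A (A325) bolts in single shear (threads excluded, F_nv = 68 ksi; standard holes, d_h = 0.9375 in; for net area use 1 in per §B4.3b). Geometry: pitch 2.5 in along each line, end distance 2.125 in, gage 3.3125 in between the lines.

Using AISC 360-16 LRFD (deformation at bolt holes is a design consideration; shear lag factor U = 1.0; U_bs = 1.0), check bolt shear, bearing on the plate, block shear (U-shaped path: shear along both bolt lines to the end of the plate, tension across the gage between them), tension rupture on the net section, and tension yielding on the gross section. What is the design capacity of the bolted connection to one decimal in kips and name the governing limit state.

Bolt shear: A_b = π(0.875)²/4 = 0.60132 in². φR_n = 0.75 × 68 × 0.60132 × 6 × 1 = 184.0 kips.
Bearing (0.75 in plate, F_u = 65 ksi): end bolts L_c = 2.125 − 0.9375/2 = 1.65625, R_n = min(1.2×1.65625×0.75×65, 2.4×0.875×0.75×65) = 96.891 kips/bolt; interior L_c = 2.5 − 0.9375 = 1.5625, R_n = 91.406 kips/bolt. φR_n = 0.75 × (2×96.891 + 4×91.406) = 419.6 kips.
Block shear: shear path 2×[2.125+2×2.5] = 2×7.125 in, A_gv = 10.688, A_nv = 2×(7.125 − 2.5×1)×0.75 = 6.9375 in²; tension across gage: (3.3125 − 1×1)×0.75 = 1.7344 in². R_n = min(0.6×65×6.9375, 0.6×50×10.688) + 1.0×65×1.7344 = min(270.56, 320.64) + 112.74 = 383.3 kips. φR_n = 0.75 × 383.3 = 287.5 kips.
Tension rupture (net): A_n = (7.75 − 2×1)×0.75 = 4.3125 in² (U = 1.0, A_e = A_n). φR_n = 0.75 × 65 × 4.3125 = 210.2 kips.
Tension yield (gross): A_g = 7.75×0.75 = 5.8125 in². φR_n = 0.90 × 50 × 5.8125 = 261.6 kips.
Governing: min(184.0, 419.6, 287.5, 210.2, 261.6) = 184.0 kips → bolt shear.

184.0 kips (bolt shear governs)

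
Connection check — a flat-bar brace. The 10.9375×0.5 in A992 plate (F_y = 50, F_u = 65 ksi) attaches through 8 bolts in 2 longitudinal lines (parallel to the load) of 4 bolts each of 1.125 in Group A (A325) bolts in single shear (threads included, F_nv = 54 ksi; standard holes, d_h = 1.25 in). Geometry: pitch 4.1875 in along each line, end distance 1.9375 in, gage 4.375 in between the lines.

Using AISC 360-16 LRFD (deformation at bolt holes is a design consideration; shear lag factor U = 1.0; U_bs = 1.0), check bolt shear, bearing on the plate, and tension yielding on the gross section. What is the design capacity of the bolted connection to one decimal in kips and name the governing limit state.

246.1 kips (gross-section yield governs)

Bolt shear: A_b = π(1.125)²/4 = 0.99402 in². φR_n = 0.75 × 54 × 0.99402 × 8 × 1 = 322.1 kips.
Bearing (0.5 in plate, F_u = 65 ksi): end bolts L_c = 1.9375 − 1.25/2 = 1.3125, R_n = min(1.2×1.3125×0.5×65, 2.4×1.125×0.5×65) = 51.188 kips/bolt; interior L_c = 4.1875 − 1.25 = 2.9375, R_n = 87.75 kips/bolt. φR_n = 0.75 × (2×51.188 + 6×87.75) = 471.7 kips.
Tension yield (gross): A_g = 10.9375×0.5 = 5.4688 in². φR_n = 0.90 × 50 × 5.4688 = 246.1 kips.
Governing: min(322.1, 471.7, 246.1) = 246.1 kips → gross-section yield.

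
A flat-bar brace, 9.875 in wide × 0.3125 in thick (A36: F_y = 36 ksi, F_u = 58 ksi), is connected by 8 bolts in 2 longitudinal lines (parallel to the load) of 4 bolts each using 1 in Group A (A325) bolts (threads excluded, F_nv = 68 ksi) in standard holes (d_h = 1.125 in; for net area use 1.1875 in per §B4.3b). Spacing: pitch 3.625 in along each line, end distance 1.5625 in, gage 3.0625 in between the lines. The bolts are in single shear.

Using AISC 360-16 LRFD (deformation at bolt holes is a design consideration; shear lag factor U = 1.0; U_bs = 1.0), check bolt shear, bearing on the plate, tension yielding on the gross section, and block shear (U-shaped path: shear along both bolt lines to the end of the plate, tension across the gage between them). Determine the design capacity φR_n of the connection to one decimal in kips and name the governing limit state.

100.0 kips (gross-section yield governs)

Bolt shear: A_b = π(1)²/4 = 0.7854 in². φR_n = 0.75 × 68 × 0.7854 × 8 × 1 = 320.4 kips.
Bearing (0.3125 in plate, F_u = 58 ksi): end bolts L_c = 1.5625 − 1.125/2 = 1, R_n = min(1.2×1×0.3125×58, 2.4×1×0.3125×58) = 21.75 kips/bolt; interior L_c = 3.625 − 1.125 = 2.5, R_n = 43.5 kips/bolt. φR_n = 0.75 × (2×21.75 + 6×43.5) = 228.4 kips.
Tension yield (gross): A_g = 9.875×0.3125 = 3.0859 in². φR_n = 0.90 × 36 × 3.0859 = 100.0 kips.
Block shear: shear path 2×[1.5625+3×3.625] = 2×12.4375 in, A_gv = 7.7734, A_nv = 2×(12.4375 − 3.5×1.1875)×0.3125 = 5.1758 in²; tension across gage: (3.0625 − 1×1.1875)×0.3125 = 0.58594 in². R_n = min(0.6×58×5.1758, 0.6×36×7.7734) + 1.0×58×0.58594 = min(180.12, 167.91) + 33.985 = 201.9 kips. φR_n = 0.75 × 201.9 = 151.4 kips.
Governing: min(320.4, 228.4, 100.0, 151.4) = 100.0 kips → gross-section yield.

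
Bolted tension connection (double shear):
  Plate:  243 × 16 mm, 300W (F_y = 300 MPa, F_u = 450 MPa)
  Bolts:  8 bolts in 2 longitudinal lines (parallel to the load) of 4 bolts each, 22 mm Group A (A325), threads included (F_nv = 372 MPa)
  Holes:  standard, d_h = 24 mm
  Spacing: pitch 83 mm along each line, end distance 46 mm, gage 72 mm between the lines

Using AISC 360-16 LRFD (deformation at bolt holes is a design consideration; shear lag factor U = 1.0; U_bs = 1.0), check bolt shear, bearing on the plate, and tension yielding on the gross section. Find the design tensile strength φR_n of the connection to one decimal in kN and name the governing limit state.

1049.8 kN (gross-section yield governs)

Bolt shear: A_b = π(22)²/4 = 380.13 mm². φR_n = 0.75 × 372 × 380.13 × 8 × 2 = 1696.9 kN.
Bearing (16 mm plate, F_u = 450 MPa): end bolts L_c = 46 − 24/2 = 34, R_n = min(1.2×34×16×450, 2.4×22×16×450) = 293.76 kN/bolt; interior L_c = 83 − 24 = 59, R_n = 380.16 kN/bolt. φR_n = 0.75 × (2×293.76 + 6×380.16) = 2151.4 kN.
Tension yield (gross): A_g = 243×16 = 3888 mm². φR_n = 0.90 × 300 × 3888 = 1049.8 kN.
Governing: min(1696.9, 2151.4, 1049.8) = 1049.8 kN → gross-section yield.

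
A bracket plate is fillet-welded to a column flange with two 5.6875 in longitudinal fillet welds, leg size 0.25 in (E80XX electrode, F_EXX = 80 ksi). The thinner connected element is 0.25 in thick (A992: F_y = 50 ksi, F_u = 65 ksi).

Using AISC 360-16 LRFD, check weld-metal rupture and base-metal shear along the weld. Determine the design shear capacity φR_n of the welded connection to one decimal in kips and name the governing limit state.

Weld metal: throat = 0.707×0.25 = 0.17675 in, L = 2×5.6875 = 11.375 in. φR_n = 0.75 × 0.6 × 80 × 0.17675 × 11.375 = 72.4 kips.
Base metal shear (0.25 in plate): yield φR_n = 1.0×0.6×50×0.25×11.375 = 85.3 kips; rupture φR_n = 0.75×0.6×65×0.25×11.375 = 83.2 kips; take 83.2 kips (rupture).
Governing: min(72.4, 83.2) = 72.4 kips → weld metal.

72.4 kips (weld metal governs)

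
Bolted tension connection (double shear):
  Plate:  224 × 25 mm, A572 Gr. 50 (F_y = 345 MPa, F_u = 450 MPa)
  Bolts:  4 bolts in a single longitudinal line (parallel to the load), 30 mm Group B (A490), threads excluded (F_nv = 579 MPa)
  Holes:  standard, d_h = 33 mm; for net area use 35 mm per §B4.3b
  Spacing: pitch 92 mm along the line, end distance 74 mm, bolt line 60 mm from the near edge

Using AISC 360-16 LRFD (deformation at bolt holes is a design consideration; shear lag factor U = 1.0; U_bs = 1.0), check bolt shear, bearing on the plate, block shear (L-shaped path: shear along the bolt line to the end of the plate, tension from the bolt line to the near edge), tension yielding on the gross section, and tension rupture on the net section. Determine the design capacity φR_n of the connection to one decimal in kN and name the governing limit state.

1510.3 kN (block shear governs)

Bolt shear: A_b = π(30)²/4 = 706.86 mm². φR_n = 0.75 × 579 × 706.86 × 4 × 2 = 2455.6 kN.
Bearing (25 mm plate, F_u = 450 MPa): end bolts L_c = 74 − 33/2 = 57.5, R_n = min(1.2×57.5×25×450, 2.4×30×25×450) = 776.25 kN/bolt; interior L_c = 92 − 33 = 59, R_n = 796.5 kN/bolt. φR_n = 0.75 × (1×776.25 + 3×796.5) = 2374.3 kN.
Block shear: shear path 1×[74+3×92] = 1×350 mm, A_gv = 8750, A_nv = 1×(350 − 3.5×35)×25 = 5687.5 mm²; tension to near edge: (60 − 0.5×35)×25 = 1062.5 mm². R_n = min(0.6×450×5687.5, 0.6×345×8750) + 1.0×450×1062.5 = min(1535.6, 1811.3) + 478.13 = 2013.7 kN. φR_n = 0.75 × 2013.7 = 1510.3 kN.
Tension yield (gross): A_g = 224×25 = 5600 mm². φR_n = 0.90 × 345 × 5600 = 1738.8 kN.
Tension rupture (net): A_n = (224 − 1×35)×25 = 4725 mm² (U = 1.0, A_e = A_n). φR_n = 0.75 × 450 × 4725 = 1594.7 kN.
Governing: min(2455.6, 2374.3, 1510.3, 1738.8, 1594.7) = 1510.3 kN → block shear.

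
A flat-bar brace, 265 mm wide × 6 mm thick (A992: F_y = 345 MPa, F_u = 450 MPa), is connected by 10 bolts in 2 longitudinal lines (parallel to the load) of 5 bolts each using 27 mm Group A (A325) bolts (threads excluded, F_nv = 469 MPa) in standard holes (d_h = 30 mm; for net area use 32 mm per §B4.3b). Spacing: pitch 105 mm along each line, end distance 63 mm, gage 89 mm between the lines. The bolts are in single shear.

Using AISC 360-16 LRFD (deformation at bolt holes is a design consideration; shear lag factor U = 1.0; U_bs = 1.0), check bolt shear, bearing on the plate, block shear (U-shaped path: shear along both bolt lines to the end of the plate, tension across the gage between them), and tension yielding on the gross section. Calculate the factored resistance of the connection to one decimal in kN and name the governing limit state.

Bolt shear: A_b = π(27)²/4 = 572.56 mm². φR_n = 0.75 × 469 × 572.56 × 10 × 1 = 2014.0 kN.
Bearing (6 mm plate, F_u = 450 MPa): end bolts L_c = 63 − 30/2 = 48, R_n = min(1.2×48×6×450, 2.4×27×6×450) = 155.52 kN/bolt; interior L_c = 105 − 30 = 75, R_n = 174.96 kN/bolt. φR_n = 0.75 × (2×155.52 + 8×174.96) = 1283.0 kN.
Block shear: shear path 2×[63+4×105] = 2×483 mm, A_gv = 5796, A_nv = 2×(483 − 4.5×32)×6 = 4068 mm²; tension across gage: (89 − 1×32)×6 = 342 mm². R_n = min(0.6×450×4068, 0.6×345×5796) + 1.0×450×342 = min(1098.4, 1199.8) + 153.9 = 1252.3 kN. φR_n = 0.75 × 1252.3 = 939.2 kN.
Tension yield (gross): A_g = 265×6 = 1590 mm². φR_n = 0.90 × 345 × 1590 = 493.7 kN.
Governing: min(2014.0, 1283.0, 939.2, 493.7) = 493.7 kN → gross-section yield.

493.7 kN (gross-section yield governs)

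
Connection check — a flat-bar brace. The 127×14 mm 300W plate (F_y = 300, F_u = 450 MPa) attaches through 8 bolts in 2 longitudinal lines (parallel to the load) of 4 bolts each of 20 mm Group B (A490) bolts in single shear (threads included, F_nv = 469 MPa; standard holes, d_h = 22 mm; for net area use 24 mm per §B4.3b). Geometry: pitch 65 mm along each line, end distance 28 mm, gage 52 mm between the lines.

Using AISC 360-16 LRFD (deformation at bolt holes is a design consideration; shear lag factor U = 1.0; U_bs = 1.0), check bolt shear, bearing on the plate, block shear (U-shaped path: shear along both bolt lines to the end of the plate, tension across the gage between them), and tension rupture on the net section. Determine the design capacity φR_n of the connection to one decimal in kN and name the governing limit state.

Bolt shear: A_b = π(20)²/4 = 314.16 mm². φR_n = 0.75 × 469 × 314.16 × 8 × 1 = 884.0 kN.
Bearing (14 mm plate, F_u = 450 MPa): end bolts L_c = 28 − 22/2 = 17, R_n = min(1.2×17×14×450, 2.4×20×14×450) = 128.52 kN/bolt; interior L_c = 65 − 22 = 43, R_n = 302.4 kN/bolt. φR_n = 0.75 × (2×128.52 + 6×302.4) = 1553.6 kN.
Block shear: shear path 2×[28+3×65] = 2×223 mm, A_gv = 6244, A_nv = 2×(223 − 3.5×24)×14 = 3892 mm²; tension across gage: (52 − 1×24)×14 = 392 mm². R_n = min(0.6×450×3892, 0.6×300×6244) + 1.0×450×392 = min(1050.8, 1123.9) + 176.4 = 1227.2 kN. φR_n = 0.75 × 1227.2 = 920.4 kN.
Tension rupture (net): A_n = (127 − 2×24)×14 = 1106 mm² (U = 1.0, A_e = A_n). φR_n = 0.75 × 450 × 1106 = 373.3 kN.
Governing: min(884.0, 1553.6, 920.4, 373.3) = 373.3 kN → net-section rupture.

373.3 kN (net-section rupture governs)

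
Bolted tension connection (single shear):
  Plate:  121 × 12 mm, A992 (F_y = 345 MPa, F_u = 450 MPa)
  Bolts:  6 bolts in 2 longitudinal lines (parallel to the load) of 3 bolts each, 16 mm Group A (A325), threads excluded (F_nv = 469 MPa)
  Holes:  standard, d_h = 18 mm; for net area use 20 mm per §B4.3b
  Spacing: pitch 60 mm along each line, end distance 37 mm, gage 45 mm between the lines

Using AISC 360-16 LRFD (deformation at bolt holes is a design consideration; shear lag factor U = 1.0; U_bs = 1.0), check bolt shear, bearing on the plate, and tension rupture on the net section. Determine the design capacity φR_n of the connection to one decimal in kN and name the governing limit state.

328.1 kN (net-section rupture governs)

Bolt shear: A_b = π(16)²/4 = 201.06 mm². φR_n = 0.75 × 469 × 201.06 × 6 × 1 = 424.3 kN.
Bearing (12 mm plate, F_u = 450 MPa): end bolts L_c = 37 − 18/2 = 28, R_n = min(1.2×28×12×450, 2.4×16×12×450) = 181.44 kN/bolt; interior L_c = 60 − 18 = 42, R_n = 207.36 kN/bolt. φR_n = 0.75 × (2×181.44 + 4×207.36) = 894.2 kN.
Tension rupture (net): A_n = (121 − 2×20)×12 = 972 mm² (U = 1.0, A_e = A_n). φR_n = 0.75 × 450 × 972 = 328.1 kN.
Governing: min(424.3, 894.2, 328.1) = 328.1 kN → net-section rupture.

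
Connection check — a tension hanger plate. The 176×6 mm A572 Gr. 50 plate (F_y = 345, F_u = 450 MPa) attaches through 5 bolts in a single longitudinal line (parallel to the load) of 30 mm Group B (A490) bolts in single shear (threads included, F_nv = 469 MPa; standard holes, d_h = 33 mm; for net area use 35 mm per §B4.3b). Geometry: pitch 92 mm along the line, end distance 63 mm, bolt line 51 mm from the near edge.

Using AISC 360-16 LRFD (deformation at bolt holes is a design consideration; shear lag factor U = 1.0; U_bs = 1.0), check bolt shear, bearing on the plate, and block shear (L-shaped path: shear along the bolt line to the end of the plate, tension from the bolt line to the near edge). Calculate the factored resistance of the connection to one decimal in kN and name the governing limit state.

Bolt shear: A_b = π(30)²/4 = 706.86 mm². φR_n = 0.75 × 469 × 706.86 × 5 × 1 = 1243.2 kN.
Bearing (6 mm plate, F_u = 450 MPa): end bolts L_c = 63 − 33/2 = 46.5, R_n = min(1.2×46.5×6×450, 2.4×30×6×450) = 150.66 kN/bolt; interior L_c = 92 − 33 = 59, R_n = 191.16 kN/bolt. φR_n = 0.75 × (1×150.66 + 4×191.16) = 686.5 kN.
Block shear: shear path 1×[63+4×92] = 1×431 mm, A_gv = 2586, A_nv = 1×(431 − 4.5×35)×6 = 1641 mm²; tension to near edge: (51 − 0.5×35)×6 = 201 mm². R_n = min(0.6×450×1641, 0.6×345×2586) + 1.0×450×201 = min(443.07, 535.3) + 90.45 = 533.52 kN. φR_n = 0.75 × 533.52 = 400.1 kN.
Governing: min(1243.2, 686.5, 400.1) = 400.1 kN → block shear.

400.1 kN (block shear governs)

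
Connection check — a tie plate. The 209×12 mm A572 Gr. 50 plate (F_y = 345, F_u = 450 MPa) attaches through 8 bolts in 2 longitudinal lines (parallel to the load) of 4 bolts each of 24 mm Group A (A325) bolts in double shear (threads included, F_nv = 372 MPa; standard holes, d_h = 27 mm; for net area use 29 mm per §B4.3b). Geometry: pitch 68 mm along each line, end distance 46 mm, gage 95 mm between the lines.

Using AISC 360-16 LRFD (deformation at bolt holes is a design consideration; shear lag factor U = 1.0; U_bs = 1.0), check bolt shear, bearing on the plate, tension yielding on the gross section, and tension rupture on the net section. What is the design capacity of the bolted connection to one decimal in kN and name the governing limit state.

Bolt shear: A_b = π(24)²/4 = 452.39 mm². φR_n = 0.75 × 372 × 452.39 × 8 × 2 = 2019.5 kN.
Bearing (12 mm plate, F_u = 450 MPa): end bolts L_c = 46 − 27/2 = 32.5, R_n = min(1.2×32.5×12×450, 2.4×24×12×450) = 210.6 kN/bolt; interior L_c = 68 − 27 = 41, R_n = 265.68 kN/bolt. φR_n = 0.75 × (2×210.6 + 6×265.68) = 1511.5 kN.
Tension yield (gross): A_g = 209×12 = 2508 mm². φR_n = 0.90 × 345 × 2508 = 778.7 kN.
Tension rupture (net): A_n = (209 − 2×29)×12 = 1812 mm² (U = 1.0, A_e = A_n). φR_n = 0.75 × 450 × 1812 = 611.6 kN.
Governing: min(2019.5, 1511.5, 778.7, 611.6) = 611.6 kN → net-section rupture.

611.6 kN (net-section rupture governs)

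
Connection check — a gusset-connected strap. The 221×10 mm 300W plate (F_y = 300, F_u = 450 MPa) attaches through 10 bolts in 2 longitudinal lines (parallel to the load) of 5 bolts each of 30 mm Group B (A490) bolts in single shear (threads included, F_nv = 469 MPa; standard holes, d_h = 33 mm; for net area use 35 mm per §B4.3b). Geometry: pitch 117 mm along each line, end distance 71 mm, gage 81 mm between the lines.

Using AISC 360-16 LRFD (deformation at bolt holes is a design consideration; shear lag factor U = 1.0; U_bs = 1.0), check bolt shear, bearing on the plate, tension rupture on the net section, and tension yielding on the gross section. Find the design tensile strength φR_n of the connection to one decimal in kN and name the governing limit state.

509.6 kN (net-section rupture governs)

Bolt shear: A_b = π(30)²/4 = 706.86 mm². φR_n = 0.75 × 469 × 706.86 × 10 × 1 = 2486.4 kN.
Bearing (10 mm plate, F_u = 450 MPa): end bolts L_c = 71 − 33/2 = 54.5, R_n = min(1.2×54.5×10×450, 2.4×30×10×450) = 294.3 kN/bolt; interior L_c = 117 − 33 = 84, R_n = 324 kN/bolt. φR_n = 0.75 × (2×294.3 + 8×324) = 2385.5 kN.
Tension rupture (net): A_n = (221 − 2×35)×10 = 1510 mm² (U = 1.0, A_e = A_n). φR_n = 0.75 × 450 × 1510 = 509.6 kN.
Tension yield (gross): A_g = 221×10 = 2210 mm². φR_n = 0.90 × 300 × 2210 = 596.7 kN.
Governing: min(2486.4, 2385.5, 509.6, 596.7) = 509.6 kN → net-section rupture.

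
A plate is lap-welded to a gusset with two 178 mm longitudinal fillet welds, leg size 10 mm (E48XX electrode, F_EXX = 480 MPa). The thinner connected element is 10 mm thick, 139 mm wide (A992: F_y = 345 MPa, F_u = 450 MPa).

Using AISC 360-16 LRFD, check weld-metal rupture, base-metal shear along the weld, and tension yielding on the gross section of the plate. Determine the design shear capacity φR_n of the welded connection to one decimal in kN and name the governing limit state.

Weld metal: throat = 0.707×10 = 7.07 mm, L = 2×178 = 356 mm. φR_n = 0.75 × 0.6 × 480 × 7.07 × 356 = 543.7 kN.
Base metal shear (10 mm plate): yield φR_n = 1.0×0.6×345×10×356 = 736.9 kN; rupture φR_n = 0.75×0.6×450×10×356 = 720.9 kN; take 720.9 kN (rupture).
Tension yield (gross): A_g = 139×10 = 1390 mm². φR_n = 0.90 × 345 × 1390 = 431.6 kN.
Governing: min(543.7, 720.9, 431.6) = 431.6 kN → gross-section yield.

431.6 kN (gross-section yield governs)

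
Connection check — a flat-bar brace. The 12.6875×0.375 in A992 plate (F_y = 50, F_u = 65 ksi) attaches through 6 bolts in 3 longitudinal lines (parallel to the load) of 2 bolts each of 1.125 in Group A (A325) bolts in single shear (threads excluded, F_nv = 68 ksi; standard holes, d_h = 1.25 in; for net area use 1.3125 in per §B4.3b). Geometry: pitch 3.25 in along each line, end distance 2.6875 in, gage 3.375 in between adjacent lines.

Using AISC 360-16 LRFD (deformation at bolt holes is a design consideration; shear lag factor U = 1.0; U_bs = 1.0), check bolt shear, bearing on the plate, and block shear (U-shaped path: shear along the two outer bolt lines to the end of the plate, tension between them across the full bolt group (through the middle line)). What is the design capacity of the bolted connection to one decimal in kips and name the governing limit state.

162.5 kips (block shear governs)

Bolt shear: A_b = π(1.125)²/4 = 0.99402 in². φR_n = 0.75 × 68 × 0.99402 × 6 × 1 = 304.2 kips.
Bearing (0.375 in plate, F_u = 65 ksi): end bolts L_c = 2.6875 − 1.25/2 = 2.0625, R_n = min(1.2×2.0625×0.375×65, 2.4×1.125×0.375×65) = 60.328 kips/bolt; interior L_c = 3.25 − 1.25 = 2, R_n = 58.5 kips/bolt. φR_n = 0.75 × (3×60.328 + 3×58.5) = 267.4 kips.
Block shear: shear path 2×[2.6875+1×3.25] = 2×5.9375 in, A_gv = 4.4531, A_nv = 2×(5.9375 − 1.5×1.3125)×0.375 = 2.9766 in²; tension across gage: (6.75 − 2×1.3125)×0.375 = 1.5469 in². R_n = min(0.6×65×2.9766, 0.6×50×4.4531) + 1.0×65×1.5469 = min(116.09, 133.59) + 100.55 = 216.64 kips. φR_n = 0.75 × 216.64 = 162.5 kips.
Governing: min(304.2, 267.4, 162.5) = 162.5 kips → block shear.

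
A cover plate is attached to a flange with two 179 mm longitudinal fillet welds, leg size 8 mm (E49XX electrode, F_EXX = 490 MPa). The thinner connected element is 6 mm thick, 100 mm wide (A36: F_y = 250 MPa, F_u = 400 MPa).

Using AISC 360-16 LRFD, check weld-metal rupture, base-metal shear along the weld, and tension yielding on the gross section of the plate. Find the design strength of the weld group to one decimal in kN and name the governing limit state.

135.0 kN (gross-section yield governs)

Weld metal: throat = 0.707×8 = 5.656 mm, L = 2×179 = 358 mm. φR_n = 0.75 × 0.6 × 490 × 5.656 × 358 = 446.5 kN.
Base metal shear (6 mm plate): yield φR_n = 1.0×0.6×250×6×358 = 322.2 kN; rupture φR_n = 0.75×0.6×400×6×358 = 386.6 kN; take 322.2 kN (yield).
Tension yield (gross): A_g = 100×6 = 600 mm². φR_n = 0.90 × 250 × 600 = 135.0 kN.
Governing: min(446.5, 322.2, 135.0) = 135.0 kN → gross-section yield.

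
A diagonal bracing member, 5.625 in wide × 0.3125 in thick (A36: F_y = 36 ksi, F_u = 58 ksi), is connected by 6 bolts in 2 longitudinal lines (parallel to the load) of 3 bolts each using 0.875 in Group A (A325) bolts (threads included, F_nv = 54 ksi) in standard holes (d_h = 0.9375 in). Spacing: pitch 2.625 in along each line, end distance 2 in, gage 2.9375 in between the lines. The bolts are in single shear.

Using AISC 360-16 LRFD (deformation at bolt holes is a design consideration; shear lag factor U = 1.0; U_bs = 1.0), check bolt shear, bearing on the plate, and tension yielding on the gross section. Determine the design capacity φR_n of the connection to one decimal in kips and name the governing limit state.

57.0 kips (gross-section yield governs)

Bolt shear: A_b = π(0.875)²/4 = 0.60132 in². φR_n = 0.75 × 54 × 0.60132 × 6 × 1 = 146.1 kips.
Bearing (0.3125 in plate, F_u = 58 ksi): end bolts L_c = 2 − 0.9375/2 = 1.53125, R_n = min(1.2×1.53125×0.3125×58, 2.4×0.875×0.3125×58) = 33.305 kips/bolt; interior L_c = 2.625 − 0.9375 = 1.6875, R_n = 36.703 kips/bolt. φR_n = 0.75 × (2×33.305 + 4×36.703) = 160.1 kips.
Tension yield (gross): A_g = 5.625×0.3125 = 1.7578 in². φR_n = 0.90 × 36 × 1.7578 = 57.0 kips.
Governing: min(146.1, 160.1, 57.0) = 57.0 kips → gross-section yield.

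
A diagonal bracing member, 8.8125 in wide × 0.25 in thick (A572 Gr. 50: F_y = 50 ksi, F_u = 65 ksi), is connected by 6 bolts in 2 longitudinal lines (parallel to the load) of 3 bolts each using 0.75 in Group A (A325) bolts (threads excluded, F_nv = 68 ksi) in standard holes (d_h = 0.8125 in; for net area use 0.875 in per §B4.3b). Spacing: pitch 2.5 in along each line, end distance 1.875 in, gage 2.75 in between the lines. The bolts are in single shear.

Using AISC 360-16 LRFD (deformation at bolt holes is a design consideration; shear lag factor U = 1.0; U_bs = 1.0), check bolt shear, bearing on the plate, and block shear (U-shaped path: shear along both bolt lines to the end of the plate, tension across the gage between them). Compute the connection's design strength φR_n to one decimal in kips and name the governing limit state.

91.4 kips (block shear governs)

Bolt shear: A_b = π(0.75)²/4 = 0.44179 in². φR_n = 0.75 × 68 × 0.44179 × 6 × 1 = 135.2 kips.
Bearing (0.25 in plate, F_u = 65 ksi): end bolts L_c = 1.875 − 0.8125/2 = 1.46875, R_n = min(1.2×1.46875×0.25×65, 2.4×0.75×0.25×65) = 28.641 kips/bolt; interior L_c = 2.5 − 0.8125 = 1.6875, R_n = 29.25 kips/bolt. φR_n = 0.75 × (2×28.641 + 4×29.25) = 130.7 kips.
Block shear: shear path 2×[1.875+2×2.5] = 2×6.875 in, A_gv = 3.4375, A_nv = 2×(6.875 − 2.5×0.875)×0.25 = 2.3438 in²; tension across gage: (2.75 − 1×0.875)×0.25 = 0.46875 in². R_n = min(0.6×65×2.3438, 0.6×50×3.4375) + 1.0×65×0.46875 = min(91.408, 103.13) + 30.469 = 121.88 kips. φR_n = 0.75 × 121.88 = 91.4 kips.
Governing: min(135.2, 130.7, 91.4) = 91.4 kips → block shear.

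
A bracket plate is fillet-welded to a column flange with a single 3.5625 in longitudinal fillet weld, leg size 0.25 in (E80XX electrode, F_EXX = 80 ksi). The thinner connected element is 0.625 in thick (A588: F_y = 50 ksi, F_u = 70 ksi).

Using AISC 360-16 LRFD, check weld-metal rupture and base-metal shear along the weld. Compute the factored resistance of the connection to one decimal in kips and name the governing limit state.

Weld metal: throat = 0.707×0.25 = 0.17675 in, L = 3.5625 in. φR_n = 0.75 × 0.6 × 80 × 0.17675 × 3.5625 = 22.7 kips.
Base metal shear (0.625 in plate): yield φR_n = 1.0×0.6×50×0.625×3.5625 = 66.8 kips; rupture φR_n = 0.75×0.6×70×0.625×3.5625 = 70.1 kips; take 66.8 kips (yield).
Governing: min(22.7, 66.8) = 22.7 kips → weld metal.

22.7 kips (weld metal governs)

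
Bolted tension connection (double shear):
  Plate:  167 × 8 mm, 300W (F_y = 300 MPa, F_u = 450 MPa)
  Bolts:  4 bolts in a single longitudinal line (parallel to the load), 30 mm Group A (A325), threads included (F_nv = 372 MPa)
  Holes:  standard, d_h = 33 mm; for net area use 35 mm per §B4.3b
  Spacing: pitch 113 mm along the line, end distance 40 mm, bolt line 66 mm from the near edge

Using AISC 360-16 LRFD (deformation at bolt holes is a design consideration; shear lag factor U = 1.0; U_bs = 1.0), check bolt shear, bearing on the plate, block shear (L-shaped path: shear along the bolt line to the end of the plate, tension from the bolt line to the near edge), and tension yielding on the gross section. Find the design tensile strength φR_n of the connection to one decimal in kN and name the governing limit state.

360.7 kN (gross-section yield governs)

Bolt shear: A_b = π(30)²/4 = 706.86 mm². φR_n = 0.75 × 372 × 706.86 × 4 × 2 = 1577.7 kN.
Bearing (8 mm plate, F_u = 450 MPa): end bolts L_c = 40 − 33/2 = 23.5, R_n = min(1.2×23.5×8×450, 2.4×30×8×450) = 101.52 kN/bolt; interior L_c = 113 − 33 = 80, R_n = 259.2 kN/bolt. φR_n = 0.75 × (1×101.52 + 3×259.2) = 659.3 kN.
Block shear: shear path 1×[40+3×113] = 1×379 mm, A_gv = 3032, A_nv = 1×(379 − 3.5×35)×8 = 2052 mm²; tension to near edge: (66 − 0.5×35)×8 = 388 mm². R_n = min(0.6×450×2052, 0.6×300×3032) + 1.0×450×388 = min(554.04, 545.76) + 174.6 = 720.36 kN. φR_n = 0.75 × 720.36 = 540.3 kN.
Tension yield (gross): A_g = 167×8 = 1336 mm². φR_n = 0.90 × 300 × 1336 = 360.7 kN.
Governing: min(1577.7, 659.3, 540.3, 360.7) = 360.7 kN → gross-section yield.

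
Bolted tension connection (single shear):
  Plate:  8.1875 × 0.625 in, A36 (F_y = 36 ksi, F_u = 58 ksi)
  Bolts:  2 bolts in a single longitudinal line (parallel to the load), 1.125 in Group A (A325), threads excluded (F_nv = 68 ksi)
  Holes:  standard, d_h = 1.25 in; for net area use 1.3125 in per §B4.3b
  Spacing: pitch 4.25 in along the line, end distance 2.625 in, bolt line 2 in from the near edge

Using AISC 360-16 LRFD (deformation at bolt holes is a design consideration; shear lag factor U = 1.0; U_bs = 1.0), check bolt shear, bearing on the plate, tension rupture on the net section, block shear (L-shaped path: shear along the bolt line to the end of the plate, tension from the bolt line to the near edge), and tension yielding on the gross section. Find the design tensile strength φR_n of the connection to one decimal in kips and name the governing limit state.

101.4 kips (bolt shear governs)

Bolt shear: A_b = π(1.125)²/4 = 0.99402 in². φR_n = 0.75 × 68 × 0.99402 × 2 × 1 = 101.4 kips.
Bearing (0.625 in plate, F_u = 58 ksi): end bolts L_c = 2.625 − 1.25/2 = 2, R_n = min(1.2×2×0.625×58, 2.4×1.125×0.625×58) = 87 kips/bolt; interior L_c = 4.25 − 1.25 = 3, R_n = 97.875 kips/bolt. φR_n = 0.75 × (1×87 + 1×97.875) = 138.7 kips.
Tension rupture (net): A_n = (8.1875 − 1×1.3125)×0.625 = 4.2969 in² (U = 1.0, A_e = A_n). φR_n = 0.75 × 58 × 4.2969 = 186.9 kips.
Block shear: shear path 1×[2.625+1×4.25] = 1×6.875 in, A_gv = 4.2969, A_nv = 1×(6.875 − 1.5×1.3125)×0.625 = 3.0664 in²; tension to near edge: (2 − 0.5×1.3125)×0.625 = 0.83984 in². R_n = min(0.6×58×3.0664, 0.6×36×4.2969) + 1.0×58×0.83984 = min(106.71, 92.813) + 48.711 = 141.52 kips. φR_n = 0.75 × 141.52 = 106.1 kips.
Tension yield (gross): A_g = 8.1875×0.625 = 5.1172 in². φR_n = 0.90 × 36 × 5.1172 = 165.8 kips.
Governing: min(101.4, 138.7, 186.9, 106.1, 165.8) = 101.4 kips → bolt shear.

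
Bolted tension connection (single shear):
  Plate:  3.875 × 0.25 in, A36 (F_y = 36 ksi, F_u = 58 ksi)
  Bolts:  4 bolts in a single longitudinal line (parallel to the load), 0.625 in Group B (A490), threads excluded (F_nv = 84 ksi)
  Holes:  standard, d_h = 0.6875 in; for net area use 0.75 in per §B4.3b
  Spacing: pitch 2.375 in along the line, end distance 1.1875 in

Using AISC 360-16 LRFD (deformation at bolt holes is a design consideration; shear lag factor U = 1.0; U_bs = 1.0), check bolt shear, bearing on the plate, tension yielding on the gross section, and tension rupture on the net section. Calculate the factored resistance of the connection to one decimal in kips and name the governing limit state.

Bolt shear: A_b = π(0.625)²/4 = 0.3068 in². φR_n = 0.75 × 84 × 0.3068 × 4 × 1 = 77.3 kips.
Bearing (0.25 in plate, F_u = 58 ksi): end bolts L_c = 1.1875 − 0.6875/2 = 0.84375, R_n = min(1.2×0.84375×0.25×58, 2.4×0.625×0.25×58) = 14.681 kips/bolt; interior L_c = 2.375 − 0.6875 = 1.6875, R_n = 21.75 kips/bolt. φR_n = 0.75 × (1×14.681 + 3×21.75) = 59.9 kips.
Tension yield (gross): A_g = 3.875×0.25 = 0.96875 in². φR_n = 0.90 × 36 × 0.96875 = 31.4 kips.
Tension rupture (net): A_n = (3.875 − 1×0.75)×0.25 = 0.78125 in² (U = 1.0, A_e = A_n). φR_n = 0.75 × 58 × 0.78125 = 34.0 kips.
Governing: min(77.3, 59.9, 31.4, 34.0) = 31.4 kips → gross-section yield.

31.4 kips (gross-section yield governs)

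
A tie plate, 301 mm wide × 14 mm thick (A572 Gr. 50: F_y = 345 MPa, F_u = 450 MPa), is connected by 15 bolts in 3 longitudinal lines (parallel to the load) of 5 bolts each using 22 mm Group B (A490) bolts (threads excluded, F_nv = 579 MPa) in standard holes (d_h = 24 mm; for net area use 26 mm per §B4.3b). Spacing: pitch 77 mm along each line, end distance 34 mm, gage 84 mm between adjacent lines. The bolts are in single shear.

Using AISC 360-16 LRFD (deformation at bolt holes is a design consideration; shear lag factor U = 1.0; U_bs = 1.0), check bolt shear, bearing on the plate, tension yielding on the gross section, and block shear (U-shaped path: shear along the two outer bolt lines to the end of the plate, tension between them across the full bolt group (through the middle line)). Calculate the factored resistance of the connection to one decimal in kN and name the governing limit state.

Bolt shear: A_b = π(22)²/4 = 380.13 mm². φR_n = 0.75 × 579 × 380.13 × 15 × 1 = 2476.1 kN.
Bearing (14 mm plate, F_u = 450 MPa): end bolts L_c = 34 − 24/2 = 22, R_n = min(1.2×22×14×450, 2.4×22×14×450) = 166.32 kN/bolt; interior L_c = 77 − 24 = 53, R_n = 332.64 kN/bolt. φR_n = 0.75 × (3×166.32 + 12×332.64) = 3368.0 kN.
Tension yield (gross): A_g = 301×14 = 4214 mm². φR_n = 0.90 × 345 × 4214 = 1308.4 kN.
Block shear: shear path 2×[34+4×77] = 2×342 mm, A_gv = 9576, A_nv = 2×(342 − 4.5×26)×14 = 6300 mm²; tension across gage: (168 − 2×26)×14 = 1624 mm². R_n = min(0.6×450×6300, 0.6×345×9576) + 1.0×450×1624 = min(1701, 1982.2) + 730.8 = 2431.8 kN. φR_n = 0.75 × 2431.8 = 1823.9 kN.
Governing: min(2476.1, 3368.0, 1308.4, 1823.9) = 1308.4 kN → gross-section yield.

1308.4 kN (gross-section yield governs)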